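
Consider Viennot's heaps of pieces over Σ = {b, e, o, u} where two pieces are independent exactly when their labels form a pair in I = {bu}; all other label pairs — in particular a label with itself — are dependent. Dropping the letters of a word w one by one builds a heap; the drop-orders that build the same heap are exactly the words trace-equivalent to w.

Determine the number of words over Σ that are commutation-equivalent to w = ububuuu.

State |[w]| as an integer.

21

piece 0:u — minimal
piece 1:b — minimal
piece 2:u rests on {0:u}
piece 3:b rests on {1:b}
piece 4:u rests on {2:u}
piece 5:u rests on {4:u}
piece 6:u rests on {5:u}
minimal pieces: {0:u, 1:b}
ways to finish when only these pieces remain (= sum over removing one remaining piece with nothing left below it):
  1 left: {3}→1  {6}→1
  2 left: {1,3}→1  {3,6}→2  {5,6}→1
  3 left: {1,3,6}→3  {3,5,6}→3  {4,5,6}→1
  4 left: {1,3,5,6}→6  {2,4,5,6}→1  {3,4,5,6}→4
  5 left: {0,2,4,5,6}→1  {1,3,4,5,6}→10  {2,3,4,5,6}→5
  placing 0:u first → 15 extensions
  placing 1:b first → 6 extensions
total linear extensions = 21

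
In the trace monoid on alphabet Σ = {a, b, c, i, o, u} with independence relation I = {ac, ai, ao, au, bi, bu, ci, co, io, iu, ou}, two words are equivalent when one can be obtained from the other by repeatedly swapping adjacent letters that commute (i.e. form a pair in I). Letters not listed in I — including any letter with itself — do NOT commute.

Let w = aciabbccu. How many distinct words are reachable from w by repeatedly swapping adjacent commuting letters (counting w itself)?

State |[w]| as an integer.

27

drop 0:a onto floor
drop 1:c onto floor
drop 2:i onto floor
drop 3:a onto {0:a}
drop 4:b onto {1:c, 3:a}
drop 5:b onto {4:b}
drop 6:c onto {5:b}
drop 7:c onto {6:c}
drop 8:u onto {7:c}
ground layer = {0:a, 1:c, 2:i}
drop-orders for the pieces not yet dropped (sum over which currently-grounded one goes next):
  1 to go: {2} 1  {8} 1
  2 to go: {2,8} 2  {7,8} 1
  3 to go: {2,7,8} 3  {6,7,8} 1
  4 to go: {2,6,7,8} 4  {5,6,7,8} 1
  5 to go: {2,5,6,7,8} 5  {4,5,6,7,8} 1
  6 to go: {1,4,5,6,7,8} 1  {2,4,5,6,7,8} 6  {3,4,5,6,7,8} 1
  7 to go: {0,3,4,5,6,7,8} 1  {1,2,4,5,6,7,8} 7  {1,3,4,5,6,7,8} 2  {2,3,4,5,6,7,8} 7
  if 0:a drops first: 16 orders
  if 1:c drops first: 8 orders
  if 2:i drops first: 3 orders
heap linearizations: 27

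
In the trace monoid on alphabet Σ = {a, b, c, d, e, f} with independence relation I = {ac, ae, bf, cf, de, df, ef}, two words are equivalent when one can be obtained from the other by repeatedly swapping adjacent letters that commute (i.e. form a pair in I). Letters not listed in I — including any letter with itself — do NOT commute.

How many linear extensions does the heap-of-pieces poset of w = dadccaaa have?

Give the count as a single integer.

10

0(d) covers ∅
1(a) covers 0:d
2(d) covers 1:a
3(c) covers 2:d
4(c) covers 3:c
5(a) covers 2:d
6(a) covers 5:a
7(a) covers 6:a
floor of heap: 0:d
completions by unplaced set U, small U first (add the entries for U minus each lowest piece of U):
  |U|=1: {4}:1  {7}:1
  |U|=2: {3,4}:1  {4,7}:2  {6,7}:1
  |U|=3: {3,4,7}:3  {4,6,7}:3  {5,6,7}:1
  |U|=4: {3,4,6,7}:6  {4,5,6,7}:4
  |U|=5: {3,4,5,6,7}:10
  |U|=6: {2,3,4,5,6,7}:10
  start at 0(d): 10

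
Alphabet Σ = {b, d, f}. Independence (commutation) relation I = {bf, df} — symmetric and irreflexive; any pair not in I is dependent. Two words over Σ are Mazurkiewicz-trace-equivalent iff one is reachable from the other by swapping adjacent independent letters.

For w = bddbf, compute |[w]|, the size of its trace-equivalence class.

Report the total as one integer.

#0=b has no predecessor
#1=d depends on [0:b]
#2=d depends on [1:d]
#3=b depends on [2:d]
#4=f has no predecessor
sources: [0:b, 4:f]
N(rest) = Σ N(rest − s) over sources s of rest; N(one piece) = 1:
  size 1 → [3]=1  [4]=1
  size 2 → [2,3]=1  [3,4]=2
  size 3 → [1,2,3]=1  [2,3,4]=3
  first=0(b) contributes 4
  first=4(f) contributes 1
|[w]| = 5

5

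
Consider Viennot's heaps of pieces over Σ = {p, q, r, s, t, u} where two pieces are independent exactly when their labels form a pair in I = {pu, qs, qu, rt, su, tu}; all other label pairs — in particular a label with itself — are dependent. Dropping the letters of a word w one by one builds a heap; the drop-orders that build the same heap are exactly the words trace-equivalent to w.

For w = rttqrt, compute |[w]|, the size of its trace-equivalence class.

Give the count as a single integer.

6

0(r) covers ∅
1(t) covers ∅
2(t) covers 1:t
3(q) covers 0:r, 2:t
4(r) covers 3:q
5(t) covers 3:q
floor of heap: 0:r, 1:t
completions by unplaced set U, small U first (add the entries for U minus each lowest piece of U):
  |U|=1: {4}:1  {5}:1
  |U|=2: {4,5}:2
  |U|=3: {3,4,5}:2
  |U|=4: {0,3,4,5}:2  {2,3,4,5}:2
  start at 0(r): 2
  start at 1(t): 4
sum over floor = 6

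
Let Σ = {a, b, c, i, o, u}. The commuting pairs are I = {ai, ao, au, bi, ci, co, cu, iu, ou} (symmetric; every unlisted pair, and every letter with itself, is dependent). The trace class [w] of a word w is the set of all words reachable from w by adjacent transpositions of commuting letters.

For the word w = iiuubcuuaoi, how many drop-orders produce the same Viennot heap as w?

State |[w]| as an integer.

1590

drop 0:i onto floor
drop 1:i onto {0:i}
drop 2:u onto floor
drop 3:u onto {2:u}
drop 4:b onto {3:u}
drop 5:c onto {4:b}
drop 6:u onto {4:b}
drop 7:u onto {6:u}
drop 8:a onto {5:c}
drop 9:o onto {1:i, 4:b}
drop 10:i onto {9:o}
ground layer = {0:i, 2:u}
drop-orders for the pieces not yet dropped (sum over which currently-grounded one goes next):
  1 to go: {7} 1  {8} 1  {10} 1
  2 to go: {5,8} 1  {6,7} 1  {7,8} 2  {7,10} 2  {8,10} 2  {9,10} 1
  3 to go: {1,9,10} 1  {5,7,8} 3  {5,8,10} 3  {6,7,8} 3  {6,7,10} 3  {7,8,10} 6  {7,9,10} 3  {8,9,10} 3
  4 to go: {0,1,9,10} 1  {1,7,9,10} 4  {1,8,9,10} 4  {5,6,7,8} 6  {5,7,8,10} 12  {5,8,9,10} 6  {6,7,8,10} 12  {6,7,9,10} 6  {7,8,9,10} 12
  5 to go: {0,1,7,9,10} 5  {0,1,8,9,10} 5  {1,5,8,9,10} 10  {1,6,7,9,10} 10  {1,7,8,9,10} 20  {5,6,7,8,10} 30  {5,7,8,9,10} 30  {6,7,8,9,10} 30
  6 to go: {0,1,5,8,9,10} 15  {0,1,6,7,9,10} 15  {0,1,7,8,9,10} 30  {1,5,7,8,9,10} 60  {1,6,7,8,9,10} 60  {5,6,7,8,9,10} 90
  7 to go: {0,1,5,7,8,9,10} 105  {0,1,6,7,8,9,10} 105  {1,5,6,7,8,9,10} 210  {4,5,6,7,8,9,10} 90
  8 to go: {0,1,5,6,7,8,9,10} 420  {1,4,5,6,7,8,9,10} 300  {3,4,5,6,7,8,9,10} 90
  9 to go: {0,1,4,5,6,7,8,9,10} 720  {1,3,4,5,6,7,8,9,10} 390  {2,3,4,5,6,7,8,9,10} 90
  if 0:i drops first: 480 orders
  if 2:u drops first: 1110 orders
heap linearizations: 1590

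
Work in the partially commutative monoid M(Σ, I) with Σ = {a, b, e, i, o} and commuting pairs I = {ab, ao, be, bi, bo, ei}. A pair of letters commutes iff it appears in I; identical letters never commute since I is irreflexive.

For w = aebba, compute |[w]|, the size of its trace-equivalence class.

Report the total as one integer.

10

0(a) covers ∅
1(e) covers 0:a
2(b) covers ∅
3(b) covers 2:b
4(a) covers 1:e
floor of heap: 0:a, 2:b
completions by unplaced set U, small U first (add the entries for U minus each lowest piece of U):
  |U|=1: {3}:1  {4}:1
  |U|=2: {1,4}:1  {2,3}:1  {3,4}:2
  |U|=3: {0,1,4}:1  {1,3,4}:3  {2,3,4}:3
  start at 0(a): 6
  start at 2(b): 4
sum over floor = 10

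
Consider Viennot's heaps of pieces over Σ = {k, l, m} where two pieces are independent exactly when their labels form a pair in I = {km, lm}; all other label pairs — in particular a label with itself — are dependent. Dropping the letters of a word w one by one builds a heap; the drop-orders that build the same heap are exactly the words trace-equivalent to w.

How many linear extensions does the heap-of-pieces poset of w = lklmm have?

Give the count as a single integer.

#0=l has no predecessor
#1=k depends on [0:l]
#2=l depends on [1:k]
#3=m has no predecessor
#4=m depends on [3:m]
sources: [0:l, 3:m]
N(rest) = Σ N(rest − s) over sources s of rest; N(one piece) = 1:
  size 1 → [2]=1  [4]=1
  size 2 → [1,2]=1  [2,4]=2  [3,4]=1
  size 3 → [0,1,2]=1  [1,2,4]=3  [2,3,4]=3
  first=0(l) contributes 6
  first=3(m) contributes 4
|[w]| = 10

10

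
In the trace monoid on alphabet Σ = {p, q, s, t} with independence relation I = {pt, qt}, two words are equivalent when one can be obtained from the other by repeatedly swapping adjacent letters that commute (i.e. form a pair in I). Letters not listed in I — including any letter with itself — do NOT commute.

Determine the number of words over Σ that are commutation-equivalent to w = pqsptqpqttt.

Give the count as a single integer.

70

drop 0:p onto floor
drop 1:q onto {0:p}
drop 2:s onto {1:q}
drop 3:p onto {2:s}
drop 4:t onto {2:s}
drop 5:q onto {3:p}
drop 6:p onto {5:q}
drop 7:q onto {6:p}
drop 8:t onto {4:t}
drop 9:t onto {8:t}
drop 10:t onto {9:t}
ground layer = {0:p}
drop-orders for the pieces not yet dropped (sum over which currently-grounded one goes next):
  1 to go: {7} 1  {10} 1
  2 to go: {6,7} 1  {7,10} 2  {9,10} 1
  3 to go: {5,6,7} 1  {6,7,10} 3  {7,9,10} 3  {8,9,10} 1
  4 to go: {3,5,6,7} 1  {4,8,9,10} 1  {5,6,7,10} 4  {6,7,9,10} 6  {7,8,9,10} 4
  5 to go: {3,5,6,7,10} 5  {4,7,8,9,10} 5  {5,6,7,9,10} 10  {6,7,8,9,10} 10
  6 to go: {3,5,6,7,9,10} 15  {4,6,7,8,9,10} 15  {5,6,7,8,9,10} 20
  7 to go: {3,5,6,7,8,9,10} 35  {4,5,6,7,8,9,10} 35
  8 to go: {3,4,5,6,7,8,9,10} 70
  9 to go: {2,3,4,5,6,7,8,9,10} 70
  if 0:p drops first: 70 orders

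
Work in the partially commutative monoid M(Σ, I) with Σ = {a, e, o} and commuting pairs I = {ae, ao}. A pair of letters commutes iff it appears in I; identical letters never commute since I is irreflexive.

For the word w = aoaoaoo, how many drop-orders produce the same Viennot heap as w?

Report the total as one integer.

piece 0:a — minimal
piece 1:o — minimal
piece 2:a rests on {0:a}
piece 3:o rests on {1:o}
piece 4:a rests on {2:a}
piece 5:o rests on {3:o}
piece 6:o rests on {5:o}
minimal pieces: {0:a, 1:o}
ways to finish when only these pieces remain (= sum over removing one remaining piece with nothing left below it):
  1 left: {4}→1  {6}→1
  2 left: {2,4}→1  {4,6}→2  {5,6}→1
  3 left: {0,2,4}→1  {2,4,6}→3  {3,5,6}→1  {4,5,6}→3
  4 left: {0,2,4,6}→4  {1,3,5,6}→1  {2,4,5,6}→6  {3,4,5,6}→4
  5 left: {0,2,4,5,6}→10  {1,3,4,5,6}→5  {2,3,4,5,6}→10
  placing 0:a first → 15 extensions
  placing 1:o first → 20 extensions
total linear extensions = 35

35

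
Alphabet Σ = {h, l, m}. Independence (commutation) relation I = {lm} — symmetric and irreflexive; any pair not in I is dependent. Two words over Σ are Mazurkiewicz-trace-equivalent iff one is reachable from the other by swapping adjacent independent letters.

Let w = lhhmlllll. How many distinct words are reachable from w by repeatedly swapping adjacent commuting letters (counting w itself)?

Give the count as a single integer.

#0=l has no predecessor
#1=h depends on [0:l]
#2=h depends on [1:h]
#3=m depends on [2:h]
#4=l depends on [2:h]
#5=l depends on [4:l]
#6=l depends on [5:l]
#7=l depends on [6:l]
#8=l depends on [7:l]
sources: [0:l]
N(rest) = Σ N(rest − s) over sources s of rest; N(one piece) = 1:
  size 1 → [3]=1  [8]=1
  size 2 → [3,8]=2  [7,8]=1
  size 3 → [3,7,8]=3  [6,7,8]=1
  size 4 → [3,6,7,8]=4  [5,6,7,8]=1
  size 5 → [3,5,6,7,8]=5  [4,5,6,7,8]=1
  size 6 → [3,4,5,6,7,8]=6
  size 7 → [2,3,4,5,6,7,8]=6
  first=0(l) contributes 6

6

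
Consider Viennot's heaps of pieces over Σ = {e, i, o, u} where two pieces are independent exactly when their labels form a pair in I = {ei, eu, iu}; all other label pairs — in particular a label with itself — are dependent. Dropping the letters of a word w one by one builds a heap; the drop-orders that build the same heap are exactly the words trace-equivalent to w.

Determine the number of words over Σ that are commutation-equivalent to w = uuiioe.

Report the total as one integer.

#0=u has no predecessor
#1=u depends on [0:u]
#2=i has no predecessor
#3=i depends on [2:i]
#4=o depends on [1:u, 3:i]
#5=e depends on [4:o]
sources: [0:u, 2:i]
N(rest) = Σ N(rest − s) over sources s of rest; N(one piece) = 1:
  size 1 → [5]=1
  size 2 → [4,5]=1
  size 3 → [1,4,5]=1  [3,4,5]=1
  size 4 → [0,1,4,5]=1  [1,3,4,5]=2  [2,3,4,5]=1
  first=0(u) contributes 3
  first=2(i) contributes 3
|[w]| = 6

6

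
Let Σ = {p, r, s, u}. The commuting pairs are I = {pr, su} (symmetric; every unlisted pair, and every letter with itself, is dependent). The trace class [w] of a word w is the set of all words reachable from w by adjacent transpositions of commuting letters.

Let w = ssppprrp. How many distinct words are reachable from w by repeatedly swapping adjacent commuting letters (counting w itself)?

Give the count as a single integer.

drop 0:s onto floor
drop 1:s onto {0:s}
drop 2:p onto {1:s}
drop 3:p onto {2:p}
drop 4:p onto {3:p}
drop 5:r onto {1:s}
drop 6:r onto {5:r}
drop 7:p onto {4:p}
ground layer = {0:s}
drop-orders for the pieces not yet dropped (sum over which currently-grounded one goes next):
  1 to go: {6} 1  {7} 1
  2 to go: {4,7} 1  {5,6} 1  {6,7} 2
  3 to go: {3,4,7} 1  {4,6,7} 3  {5,6,7} 3
  4 to go: {2,3,4,7} 1  {3,4,6,7} 4  {4,5,6,7} 6
  5 to go: {2,3,4,6,7} 5  {3,4,5,6,7} 10
  6 to go: {2,3,4,5,6,7} 15
  if 0:s drops first: 15 orders

15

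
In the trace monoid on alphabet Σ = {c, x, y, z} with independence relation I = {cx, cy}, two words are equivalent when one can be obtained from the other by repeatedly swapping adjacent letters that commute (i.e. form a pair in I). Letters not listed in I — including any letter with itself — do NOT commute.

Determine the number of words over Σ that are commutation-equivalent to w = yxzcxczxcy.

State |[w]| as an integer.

9

0(y) covers ∅
1(x) covers 0:y
2(z) covers 1:x
3(c) covers 2:z
4(x) covers 2:z
5(c) covers 3:c
6(z) covers 4:x, 5:c
7(x) covers 6:z
8(c) covers 6:z
9(y) covers 7:x
floor of heap: 0:y
completions by unplaced set U, small U first (add the entries for U minus each lowest piece of U):
  |U|=1: {8}:1  {9}:1
  |U|=2: {7,9}:1  {8,9}:2
  |U|=3: {7,8,9}:3
  |U|=4: {6,7,8,9}:3
  |U|=5: {4,6,7,8,9}:3  {5,6,7,8,9}:3
  |U|=6: {3,5,6,7,8,9}:3  {4,5,6,7,8,9}:6
  |U|=7: {3,4,5,6,7,8,9}:9
  |U|=8: {2,3,4,5,6,7,8,9}:9
  start at 0(y): 9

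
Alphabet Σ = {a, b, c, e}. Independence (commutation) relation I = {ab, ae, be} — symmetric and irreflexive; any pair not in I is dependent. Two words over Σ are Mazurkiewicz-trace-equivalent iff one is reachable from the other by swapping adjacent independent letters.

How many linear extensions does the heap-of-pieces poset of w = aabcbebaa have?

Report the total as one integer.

90

0(a) covers ∅
1(a) covers 0:a
2(b) covers ∅
3(c) covers 1:a, 2:b
4(b) covers 3:c
5(e) covers 3:c
6(b) covers 4:b
7(a) covers 3:c
8(a) covers 7:a
floor of heap: 0:a, 2:b
completions by unplaced set U, small U first (add the entries for U minus each lowest piece of U):
  |U|=1: {5}:1  {6}:1  {8}:1
  |U|=2: {4,6}:1  {5,6}:2  {5,8}:2  {6,8}:2  {7,8}:1
  |U|=3: {4,5,6}:3  {4,6,8}:3  {5,6,8}:6  {5,7,8}:3  {6,7,8}:3
  |U|=4: {4,5,6,8}:12  {4,6,7,8}:6  {5,6,7,8}:12
  |U|=5: {4,5,6,7,8}:30
  |U|=6: {3,4,5,6,7,8}:30
  |U|=7: {1,3,4,5,6,7,8}:30  {2,3,4,5,6,7,8}:30
  start at 0(a): 60
  start at 2(b): 30
sum over floor = 90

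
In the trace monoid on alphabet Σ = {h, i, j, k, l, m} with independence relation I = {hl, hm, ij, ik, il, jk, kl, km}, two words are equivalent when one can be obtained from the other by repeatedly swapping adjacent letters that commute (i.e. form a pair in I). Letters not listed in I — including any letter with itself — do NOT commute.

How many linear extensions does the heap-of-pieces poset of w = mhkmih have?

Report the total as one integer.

9

piece 0:m — minimal
piece 1:h — minimal
piece 2:k rests on {1:h}
piece 3:m rests on {0:m}
piece 4:i rests on {1:h, 3:m}
piece 5:h rests on {2:k, 4:i}
minimal pieces: {0:m, 1:h}
ways to finish when only these pieces remain (= sum over removing one remaining piece with nothing left below it):
  1 left: {5}→1
  2 left: {2,5}→1  {4,5}→1
  3 left: {2,4,5}→2  {3,4,5}→1
  4 left: {0,3,4,5}→1  {1,2,4,5}→2  {2,3,4,5}→3
  placing 0:m first → 5 extensions
  placing 1:h first → 4 extensions
total linear extensions = 9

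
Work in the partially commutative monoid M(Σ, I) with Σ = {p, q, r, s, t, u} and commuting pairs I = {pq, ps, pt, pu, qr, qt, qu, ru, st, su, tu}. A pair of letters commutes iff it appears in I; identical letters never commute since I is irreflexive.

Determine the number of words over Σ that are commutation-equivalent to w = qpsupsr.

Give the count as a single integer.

70

piece 0:q — minimal
piece 1:p — minimal
piece 2:s rests on {0:q}
piece 3:u — minimal
piece 4:p rests on {1:p}
piece 5:s rests on {2:s}
piece 6:r rests on {4:p, 5:s}
minimal pieces: {0:q, 1:p, 3:u}
ways to finish when only these pieces remain (= sum over removing one remaining piece with nothing left below it):
  1 left: {3}→1  {6}→1
  2 left: {3,6}→2  {4,6}→1  {5,6}→1
  3 left: {1,4,6}→1  {2,5,6}→1  {3,4,6}→3  {3,5,6}→3  {4,5,6}→2
  4 left: {0,2,5,6}→1  {1,3,4,6}→4  {1,4,5,6}→3  {2,3,5,6}→4  {2,4,5,6}→3  {3,4,5,6}→8
  5 left: {0,2,3,5,6}→5  {0,2,4,5,6}→4  {1,2,4,5,6}→6  {1,3,4,5,6}→15  {2,3,4,5,6}→15
  placing 0:q first → 36 extensions
  placing 1:p first → 24 extensions
  placing 3:u first → 10 extensions
total linear extensions = 70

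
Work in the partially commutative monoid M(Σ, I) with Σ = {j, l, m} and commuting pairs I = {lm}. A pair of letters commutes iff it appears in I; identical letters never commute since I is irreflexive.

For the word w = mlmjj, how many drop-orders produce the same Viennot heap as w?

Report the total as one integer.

0(m) covers ∅
1(l) covers ∅
2(m) covers 0:m
3(j) covers 1:l, 2:m
4(j) covers 3:j
floor of heap: 0:m, 1:l
completions by unplaced set U, small U first (add the entries for U minus each lowest piece of U):
  |U|=1: {4}:1
  |U|=2: {3,4}:1
  |U|=3: {1,3,4}:1  {2,3,4}:1
  start at 0(m): 2
  start at 1(l): 1
sum over floor = 3

3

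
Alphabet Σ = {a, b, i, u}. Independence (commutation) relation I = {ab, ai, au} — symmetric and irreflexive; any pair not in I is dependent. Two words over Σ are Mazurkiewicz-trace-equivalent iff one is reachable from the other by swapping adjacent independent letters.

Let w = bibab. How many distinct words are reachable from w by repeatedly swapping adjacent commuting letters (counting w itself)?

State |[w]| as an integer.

5

drop 0:b onto floor
drop 1:i onto {0:b}
drop 2:b onto {1:i}
drop 3:a onto floor
drop 4:b onto {2:b}
ground layer = {0:b, 3:a}
drop-orders for the pieces not yet dropped (sum over which currently-grounded one goes next):
  1 to go: {3} 1  {4} 1
  2 to go: {2,4} 1  {3,4} 2
  3 to go: {1,2,4} 1  {2,3,4} 3
  if 0:b drops first: 4 orders
  if 3:a drops first: 1 orders
heap linearizations: 5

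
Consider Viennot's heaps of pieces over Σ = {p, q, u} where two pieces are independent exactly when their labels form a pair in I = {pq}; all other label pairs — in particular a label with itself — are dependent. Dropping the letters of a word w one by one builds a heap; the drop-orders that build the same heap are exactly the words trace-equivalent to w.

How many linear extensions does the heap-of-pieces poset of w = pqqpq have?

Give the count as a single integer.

10

0(p) covers ∅
1(q) covers ∅
2(q) covers 1:q
3(p) covers 0:p
4(q) covers 2:q
floor of heap: 0:p, 1:q
completions by unplaced set U, small U first (add the entries for U minus each lowest piece of U):
  |U|=1: {3}:1  {4}:1
  |U|=2: {0,3}:1  {2,4}:1  {3,4}:2
  |U|=3: {0,3,4}:3  {1,2,4}:1  {2,3,4}:3
  start at 0(p): 4
  start at 1(q): 6
sum over floor = 10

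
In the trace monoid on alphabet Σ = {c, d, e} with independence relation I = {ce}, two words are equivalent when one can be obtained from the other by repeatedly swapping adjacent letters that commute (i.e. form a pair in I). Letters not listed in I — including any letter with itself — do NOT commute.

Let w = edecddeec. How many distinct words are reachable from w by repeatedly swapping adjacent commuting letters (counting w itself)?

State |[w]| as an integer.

0(e) covers ∅
1(d) covers 0:e
2(e) covers 1:d
3(c) covers 1:d
4(d) covers 2:e, 3:c
5(d) covers 4:d
6(e) covers 5:d
7(e) covers 6:e
8(c) covers 5:d
floor of heap: 0:e
completions by unplaced set U, small U first (add the entries for U minus each lowest piece of U):
  |U|=1: {7}:1  {8}:1
  |U|=2: {6,7}:1  {7,8}:2
  |U|=3: {6,7,8}:3
  |U|=4: {5,6,7,8}:3
  |U|=5: {4,5,6,7,8}:3
  |U|=6: {2,4,5,6,7,8}:3  {3,4,5,6,7,8}:3
  |U|=7: {2,3,4,5,6,7,8}:6
  start at 0(e): 6

6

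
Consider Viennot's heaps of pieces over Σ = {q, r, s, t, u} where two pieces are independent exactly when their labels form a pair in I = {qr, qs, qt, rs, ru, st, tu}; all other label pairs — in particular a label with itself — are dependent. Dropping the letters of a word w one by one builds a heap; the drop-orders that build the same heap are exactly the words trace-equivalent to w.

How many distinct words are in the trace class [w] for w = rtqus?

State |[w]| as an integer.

drop 0:r onto floor
drop 1:t onto {0:r}
drop 2:q onto floor
drop 3:u onto {2:q}
drop 4:s onto {3:u}
ground layer = {0:r, 2:q}
drop-orders for the pieces not yet dropped (sum over which currently-grounded one goes next):
  1 to go: {1} 1  {4} 1
  2 to go: {0,1} 1  {1,4} 2  {3,4} 1
  3 to go: {0,1,4} 3  {1,3,4} 3  {2,3,4} 1
  if 0:r drops first: 4 orders
  if 2:q drops first: 6 orders
heap linearizations: 10

10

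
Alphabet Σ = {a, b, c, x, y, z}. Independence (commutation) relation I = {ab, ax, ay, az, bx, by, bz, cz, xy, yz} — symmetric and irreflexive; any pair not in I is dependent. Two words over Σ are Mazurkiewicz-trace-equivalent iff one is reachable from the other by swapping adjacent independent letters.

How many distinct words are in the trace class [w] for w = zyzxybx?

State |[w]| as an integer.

piece 0:z — minimal
piece 1:y — minimal
piece 2:z rests on {0:z}
piece 3:x rests on {2:z}
piece 4:y rests on {1:y}
piece 5:b — minimal
piece 6:x rests on {3:x}
minimal pieces: {0:z, 1:y, 5:b}
ways to finish when only these pieces remain (= sum over removing one remaining piece with nothing left below it):
  1 left: {4}→1  {5}→1  {6}→1
  2 left: {1,4}→1  {3,6}→1  {4,5}→2  {4,6}→2  {5,6}→2
  3 left: {1,4,5}→3  {1,4,6}→3  {2,3,6}→1  {3,4,6}→3  {3,5,6}→3  {4,5,6}→6
  4 left: {0,2,3,6}→1  {1,3,4,6}→6  {1,4,5,6}→12  {2,3,4,6}→4  {2,3,5,6}→4  {3,4,5,6}→12
  5 left: {0,2,3,4,6}→5  {0,2,3,5,6}→5  {1,2,3,4,6}→10  {1,3,4,5,6}→30  {2,3,4,5,6}→20
  placing 0:z first → 60 extensions
  placing 1:y first → 30 extensions
  placing 5:b first → 15 extensions
total linear extensions = 105

105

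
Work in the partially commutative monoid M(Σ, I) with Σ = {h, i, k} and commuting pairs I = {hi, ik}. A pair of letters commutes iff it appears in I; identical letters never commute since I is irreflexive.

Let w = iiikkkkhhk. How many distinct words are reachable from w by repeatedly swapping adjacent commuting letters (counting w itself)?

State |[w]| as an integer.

#0=i has no predecessor
#1=i depends on [0:i]
#2=i depends on [1:i]
#3=k has no predecessor
#4=k depends on [3:k]
#5=k depends on [4:k]
#6=k depends on [5:k]
#7=h depends on [6:k]
#8=h depends on [7:h]
#9=k depends on [8:h]
sources: [0:i, 3:k]
N(rest) = Σ N(rest − s) over sources s of rest; N(one piece) = 1:
  size 1 → [2]=1  [9]=1
  size 2 → [1,2]=1  [2,9]=2  [8,9]=1
  size 3 → [0,1,2]=1  [1,2,9]=3  [2,8,9]=3  [7,8,9]=1
  size 4 → [0,1,2,9]=4  [1,2,8,9]=6  [2,7,8,9]=4  [6,7,8,9]=1
  size 5 → [0,1,2,8,9]=10  [1,2,7,8,9]=10  [2,6,7,8,9]=5  [5,6,7,8,9]=1
  size 6 → [0,1,2,7,8,9]=20  [1,2,6,7,8,9]=15  [2,5,6,7,8,9]=6  [4,5,6,7,8,9]=1
  size 7 → [0,1,2,6,7,8,9]=35  [1,2,5,6,7,8,9]=21  [2,4,5,6,7,8,9]=7  [3,4,5,6,7,8,9]=1
  size 8 → [0,1,2,5,6,7,8,9]=56  [1,2,4,5,6,7,8,9]=28  [2,3,4,5,6,7,8,9]=8
  first=0(i) contributes 36
  first=3(k) contributes 84
|[w]| = 120

120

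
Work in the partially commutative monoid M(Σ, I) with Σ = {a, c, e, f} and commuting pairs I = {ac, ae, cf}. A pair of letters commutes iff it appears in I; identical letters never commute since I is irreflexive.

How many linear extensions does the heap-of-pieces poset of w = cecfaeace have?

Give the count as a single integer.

drop 0:c onto floor
drop 1:e onto {0:c}
drop 2:c onto {1:e}
drop 3:f onto {1:e}
drop 4:a onto {3:f}
drop 5:e onto {2:c, 3:f}
drop 6:a onto {4:a}
drop 7:c onto {5:e}
drop 8:e onto {7:c}
ground layer = {0:c}
drop-orders for the pieces not yet dropped (sum over which currently-grounded one goes next):
  1 to go: {6} 1  {8} 1
  2 to go: {4,6} 1  {6,8} 2  {7,8} 1
  3 to go: {4,6,8} 3  {5,7,8} 1  {6,7,8} 3
  4 to go: {2,5,7,8} 1  {4,6,7,8} 6  {5,6,7,8} 4
  5 to go: {2,5,6,7,8} 5  {4,5,6,7,8} 10
  6 to go: {2,4,5,6,7,8} 15  {3,4,5,6,7,8} 10
  7 to go: {2,3,4,5,6,7,8} 25
  if 0:c drops first: 25 orders

25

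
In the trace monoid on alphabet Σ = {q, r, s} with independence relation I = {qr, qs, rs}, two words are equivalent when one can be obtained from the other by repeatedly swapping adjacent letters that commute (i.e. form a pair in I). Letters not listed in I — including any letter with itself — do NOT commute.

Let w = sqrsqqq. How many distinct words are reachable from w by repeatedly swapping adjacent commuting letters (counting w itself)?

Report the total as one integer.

105

0(s) covers ∅
1(q) covers ∅
2(r) covers ∅
3(s) covers 0:s
4(q) covers 1:q
5(q) covers 4:q
6(q) covers 5:q
floor of heap: 0:s, 1:q, 2:r
completions by unplaced set U, small U first (add the entries for U minus each lowest piece of U):
  |U|=1: {2}:1  {3}:1  {6}:1
  |U|=2: {0,3}:1  {2,3}:2  {2,6}:2  {3,6}:2  {5,6}:1
  |U|=3: {0,2,3}:3  {0,3,6}:3  {2,3,6}:6  {2,5,6}:3  {3,5,6}:3  {4,5,6}:1
  |U|=4: {0,2,3,6}:12  {0,3,5,6}:6  {1,4,5,6}:1  {2,3,5,6}:12  {2,4,5,6}:4  {3,4,5,6}:4
  |U|=5: {0,2,3,5,6}:30  {0,3,4,5,6}:10  {1,2,4,5,6}:5  {1,3,4,5,6}:5  {2,3,4,5,6}:20
  start at 0(s): 30
  start at 1(q): 60
  start at 2(r): 15
sum over floor = 105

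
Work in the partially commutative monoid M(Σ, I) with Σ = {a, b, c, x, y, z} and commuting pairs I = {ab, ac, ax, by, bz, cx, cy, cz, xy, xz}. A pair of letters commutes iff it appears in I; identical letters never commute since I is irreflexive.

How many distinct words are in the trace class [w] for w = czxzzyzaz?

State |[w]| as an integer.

72

piece 0:c — minimal
piece 1:z — minimal
piece 2:x — minimal
piece 3:z rests on {1:z}
piece 4:z rests on {3:z}
piece 5:y rests on {4:z}
piece 6:z rests on {5:y}
piece 7:a rests on {6:z}
piece 8:z rests on {7:a}
minimal pieces: {0:c, 1:z, 2:x}
ways to finish when only these pieces remain (= sum over removing one remaining piece with nothing left below it):
  1 left: {0}→1  {2}→1  {8}→1
  2 left: {0,2}→2  {0,8}→2  {2,8}→2  {7,8}→1
  3 left: {0,2,8}→6  {0,7,8}→3  {2,7,8}→3  {6,7,8}→1
  4 left: {0,2,7,8}→12  {0,6,7,8}→4  {2,6,7,8}→4  {5,6,7,8}→1
  5 left: {0,2,6,7,8}→20  {0,5,6,7,8}→5  {2,5,6,7,8}→5  {4,5,6,7,8}→1
  6 left: {0,2,5,6,7,8}→30  {0,4,5,6,7,8}→6  {2,4,5,6,7,8}→6  {3,4,5,6,7,8}→1
  7 left: {0,2,4,5,6,7,8}→42  {0,3,4,5,6,7,8}→7  {1,3,4,5,6,7,8}→1  {2,3,4,5,6,7,8}→7
  placing 0:c first → 8 extensions
  placing 1:z first → 56 extensions
  placing 2:x first → 8 extensions
total linear extensions = 72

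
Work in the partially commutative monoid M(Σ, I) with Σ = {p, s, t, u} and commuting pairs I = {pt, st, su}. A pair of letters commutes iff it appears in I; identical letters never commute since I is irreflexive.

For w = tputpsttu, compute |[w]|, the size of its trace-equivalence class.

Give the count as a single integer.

28

piece 0:t — minimal
piece 1:p — minimal
piece 2:u rests on {0:t, 1:p}
piece 3:t rests on {2:u}
piece 4:p rests on {2:u}
piece 5:s rests on {4:p}
piece 6:t rests on {3:t}
piece 7:t rests on {6:t}
piece 8:u rests on {4:p, 7:t}
minimal pieces: {0:t, 1:p}
ways to finish when only these pieces remain (= sum over removing one remaining piece with nothing left below it):
  1 left: {5}→1  {8}→1
  2 left: {5,8}→2  {7,8}→1
  3 left: {4,5,8}→2  {5,7,8}→3  {6,7,8}→1
  4 left: {3,6,7,8}→1  {4,5,7,8}→5  {5,6,7,8}→4
  5 left: {3,5,6,7,8}→5  {4,5,6,7,8}→9
  6 left: {3,4,5,6,7,8}→14
  7 left: {2,3,4,5,6,7,8}→14
  placing 0:t first → 14 extensions
  placing 1:p first → 14 extensions
total linear extensions = 28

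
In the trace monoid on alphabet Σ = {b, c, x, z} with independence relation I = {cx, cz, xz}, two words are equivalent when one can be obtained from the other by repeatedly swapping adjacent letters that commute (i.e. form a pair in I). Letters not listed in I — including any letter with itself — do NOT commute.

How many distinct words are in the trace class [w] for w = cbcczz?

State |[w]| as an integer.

6

piece 0:c — minimal
piece 1:b rests on {0:c}
piece 2:c rests on {1:b}
piece 3:c rests on {2:c}
piece 4:z rests on {1:b}
piece 5:z rests on {4:z}
minimal pieces: {0:c}
ways to finish when only these pieces remain (= sum over removing one remaining piece with nothing left below it):
  1 left: {3}→1  {5}→1
  2 left: {2,3}→1  {3,5}→2  {4,5}→1
  3 left: {2,3,5}→3  {3,4,5}→3
  4 left: {2,3,4,5}→6
  placing 0:c first → 6 extensions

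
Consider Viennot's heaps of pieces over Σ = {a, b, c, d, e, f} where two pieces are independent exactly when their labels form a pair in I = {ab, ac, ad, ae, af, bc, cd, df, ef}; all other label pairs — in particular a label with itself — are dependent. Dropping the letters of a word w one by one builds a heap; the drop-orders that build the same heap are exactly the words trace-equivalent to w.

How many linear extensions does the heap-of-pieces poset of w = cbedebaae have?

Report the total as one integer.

72

drop 0:c onto floor
drop 1:b onto floor
drop 2:e onto {0:c, 1:b}
drop 3:d onto {2:e}
drop 4:e onto {3:d}
drop 5:b onto {4:e}
drop 6:a onto floor
drop 7:a onto {6:a}
drop 8:e onto {5:b}
ground layer = {0:c, 1:b, 6:a}
drop-orders for the pieces not yet dropped (sum over which currently-grounded one goes next):
  1 to go: {7} 1  {8} 1
  2 to go: {5,8} 1  {6,7} 1  {7,8} 2
  3 to go: {4,5,8} 1  {5,7,8} 3  {6,7,8} 3
  4 to go: {3,4,5,8} 1  {4,5,7,8} 4  {5,6,7,8} 6
  5 to go: {2,3,4,5,8} 1  {3,4,5,7,8} 5  {4,5,6,7,8} 10
  6 to go: {0,2,3,4,5,8} 1  {1,2,3,4,5,8} 1  {2,3,4,5,7,8} 6  {3,4,5,6,7,8} 15
  7 to go: {0,1,2,3,4,5,8} 2  {0,2,3,4,5,7,8} 7  {1,2,3,4,5,7,8} 7  {2,3,4,5,6,7,8} 21
  if 0:c drops first: 28 orders
  if 1:b drops first: 28 orders
  if 6:a drops first: 16 orders
heap linearizations: 72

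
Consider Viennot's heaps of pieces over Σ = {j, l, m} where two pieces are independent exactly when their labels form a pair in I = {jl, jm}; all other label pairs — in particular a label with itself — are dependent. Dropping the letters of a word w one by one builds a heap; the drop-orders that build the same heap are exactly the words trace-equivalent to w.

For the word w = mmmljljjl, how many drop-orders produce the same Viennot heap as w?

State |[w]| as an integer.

piece 0:m — minimal
piece 1:m rests on {0:m}
piece 2:m rests on {1:m}
piece 3:l rests on {2:m}
piece 4:j — minimal
piece 5:l rests on {3:l}
piece 6:j rests on {4:j}
piece 7:j rests on {6:j}
piece 8:l rests on {5:l}
minimal pieces: {0:m, 4:j}
ways to finish when only these pieces remain (= sum over removing one remaining piece with nothing left below it):
  1 left: {7}→1  {8}→1
  2 left: {5,8}→1  {6,7}→1  {7,8}→2
  3 left: {3,5,8}→1  {4,6,7}→1  {5,7,8}→3  {6,7,8}→3
  4 left: {2,3,5,8}→1  {3,5,7,8}→4  {4,6,7,8}→4  {5,6,7,8}→6
  5 left: {1,2,3,5,8}→1  {2,3,5,7,8}→5  {3,5,6,7,8}→10  {4,5,6,7,8}→10
  6 left: {0,1,2,3,5,8}→1  {1,2,3,5,7,8}→6  {2,3,5,6,7,8}→15  {3,4,5,6,7,8}→20
  7 left: {0,1,2,3,5,7,8}→7  {1,2,3,5,6,7,8}→21  {2,3,4,5,6,7,8}→35
  placing 0:m first → 56 extensions
  placing 4:j first → 28 extensions
total linear extensions = 84

84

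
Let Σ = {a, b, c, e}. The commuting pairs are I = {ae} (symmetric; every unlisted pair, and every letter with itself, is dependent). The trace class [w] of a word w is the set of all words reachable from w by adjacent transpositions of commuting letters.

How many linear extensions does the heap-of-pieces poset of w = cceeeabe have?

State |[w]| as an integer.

drop 0:c onto floor
drop 1:c onto {0:c}
drop 2:e onto {1:c}
drop 3:e onto {2:e}
drop 4:e onto {3:e}
drop 5:a onto {1:c}
drop 6:b onto {4:e, 5:a}
drop 7:e onto {6:b}
ground layer = {0:c}
drop-orders for the pieces not yet dropped (sum over which currently-grounded one goes next):
  1 to go: {7} 1
  2 to go: {6,7} 1
  3 to go: {4,6,7} 1  {5,6,7} 1
  4 to go: {3,4,6,7} 1  {4,5,6,7} 2
  5 to go: {2,3,4,6,7} 1  {3,4,5,6,7} 3
  6 to go: {2,3,4,5,6,7} 4
  if 0:c drops first: 4 orders

4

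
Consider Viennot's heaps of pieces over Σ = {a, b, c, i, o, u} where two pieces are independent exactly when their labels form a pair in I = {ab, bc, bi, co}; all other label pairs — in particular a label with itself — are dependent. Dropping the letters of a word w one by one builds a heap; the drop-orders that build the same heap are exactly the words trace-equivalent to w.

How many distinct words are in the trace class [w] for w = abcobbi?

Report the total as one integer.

#0=a has no predecessor
#1=b has no predecessor
#2=c depends on [0:a]
#3=o depends on [0:a, 1:b]
#4=b depends on [3:o]
#5=b depends on [4:b]
#6=i depends on [2:c, 3:o]
sources: [0:a, 1:b]
N(rest) = Σ N(rest − s) over sources s of rest; N(one piece) = 1:
  size 1 → [5]=1  [6]=1
  size 2 → [2,6]=1  [4,5]=1  [5,6]=2
  size 3 → [2,5,6]=3  [4,5,6]=3
  size 4 → [2,4,5,6]=6  [3,4,5,6]=3
  size 5 → [1,3,4,5,6]=3  [2,3,4,5,6]=9
  first=0(a) contributes 12
  first=1(b) contributes 9
|[w]| = 21

21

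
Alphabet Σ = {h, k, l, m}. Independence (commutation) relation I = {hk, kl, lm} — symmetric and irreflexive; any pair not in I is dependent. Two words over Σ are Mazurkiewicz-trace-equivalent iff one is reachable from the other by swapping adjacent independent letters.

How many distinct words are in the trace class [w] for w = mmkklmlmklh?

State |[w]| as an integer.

204

piece 0:m — minimal
piece 1:m rests on {0:m}
piece 2:k rests on {1:m}
piece 3:k rests on {2:k}
piece 4:l — minimal
piece 5:m rests on {3:k}
piece 6:l rests on {4:l}
piece 7:m rests on {5:m}
piece 8:k rests on {7:m}
piece 9:l rests on {6:l}
piece 10:h rests on {7:m, 9:l}
minimal pieces: {0:m, 4:l}
ways to finish when only these pieces remain (= sum over removing one remaining piece with nothing left below it):
  1 left: {8}→1  {10}→1
  2 left: {8,10}→2  {9,10}→1
  3 left: {6,9,10}→1  {7,8,10}→2  {8,9,10}→3
  4 left: {4,6,9,10}→1  {5,7,8,10}→2  {6,8,9,10}→4  {7,8,9,10}→5
  5 left: {3,5,7,8,10}→2  {4,6,8,9,10}→5  {5,7,8,9,10}→7  {6,7,8,9,10}→9
  6 left: {2,3,5,7,8,10}→2  {3,5,7,8,9,10}→9  {4,6,7,8,9,10}→14  {5,6,7,8,9,10}→16
  7 left: {1,2,3,5,7,8,10}→2  {2,3,5,7,8,9,10}→11  {3,5,6,7,8,9,10}→25  {4,5,6,7,8,9,10}→30
  8 left: {0,1,2,3,5,7,8,10}→2  {1,2,3,5,7,8,9,10}→13  {2,3,5,6,7,8,9,10}→36  {3,4,5,6,7,8,9,10}→55
  9 left: {0,1,2,3,5,7,8,9,10}→15  {1,2,3,5,6,7,8,9,10}→49  {2,3,4,5,6,7,8,9,10}→91
  placing 0:m first → 140 extensions
  placing 4:l first → 64 extensions
total linear extensions = 204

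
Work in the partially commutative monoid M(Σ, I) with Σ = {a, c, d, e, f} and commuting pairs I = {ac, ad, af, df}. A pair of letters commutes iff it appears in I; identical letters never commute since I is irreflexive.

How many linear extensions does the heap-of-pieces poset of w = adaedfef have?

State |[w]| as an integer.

drop 0:a onto floor
drop 1:d onto floor
drop 2:a onto {0:a}
drop 3:e onto {1:d, 2:a}
drop 4:d onto {3:e}
drop 5:f onto {3:e}
drop 6:e onto {4:d, 5:f}
drop 7:f onto {6:e}
ground layer = {0:a, 1:d}
drop-orders for the pieces not yet dropped (sum over which currently-grounded one goes next):
  1 to go: {7} 1
  2 to go: {6,7} 1
  3 to go: {4,6,7} 1  {5,6,7} 1
  4 to go: {4,5,6,7} 2
  5 to go: {3,4,5,6,7} 2
  6 to go: {1,3,4,5,6,7} 2  {2,3,4,5,6,7} 2
  if 0:a drops first: 4 orders
  if 1:d drops first: 2 orders
heap linearizations: 6

6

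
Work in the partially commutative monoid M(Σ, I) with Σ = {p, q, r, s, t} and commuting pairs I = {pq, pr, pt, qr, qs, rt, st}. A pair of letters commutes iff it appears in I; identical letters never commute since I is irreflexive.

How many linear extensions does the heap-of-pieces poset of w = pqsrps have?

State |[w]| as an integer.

0(p) covers ∅
1(q) covers ∅
2(s) covers 0:p
3(r) covers 2:s
4(p) covers 2:s
5(s) covers 3:r, 4:p
floor of heap: 0:p, 1:q
completions by unplaced set U, small U first (add the entries for U minus each lowest piece of U):
  |U|=1: {1}:1  {5}:1
  |U|=2: {1,5}:2  {3,5}:1  {4,5}:1
  |U|=3: {1,3,5}:3  {1,4,5}:3  {3,4,5}:2
  |U|=4: {1,3,4,5}:8  {2,3,4,5}:2
  start at 0(p): 10
  start at 1(q): 2
sum over floor = 12

12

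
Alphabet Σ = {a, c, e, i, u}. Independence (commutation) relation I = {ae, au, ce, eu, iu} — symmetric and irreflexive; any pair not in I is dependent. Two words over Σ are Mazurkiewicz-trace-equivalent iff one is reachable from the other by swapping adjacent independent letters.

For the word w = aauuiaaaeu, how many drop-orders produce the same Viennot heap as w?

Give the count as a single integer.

480

drop 0:a onto floor
drop 1:a onto {0:a}
drop 2:u onto floor
drop 3:u onto {2:u}
drop 4:i onto {1:a}
drop 5:a onto {4:i}
drop 6:a onto {5:a}
drop 7:a onto {6:a}
drop 8:e onto {4:i}
drop 9:u onto {3:u}
ground layer = {0:a, 2:u}
drop-orders for the pieces not yet dropped (sum over which currently-grounded one goes next):
  1 to go: {7} 1  {8} 1  {9} 1
  2 to go: {3,9} 1  {6,7} 1  {7,8} 2  {7,9} 2  {8,9} 2
  3 to go: {2,3,9} 1  {3,7,9} 3  {3,8,9} 3  {5,6,7} 1  {6,7,8} 3  {6,7,9} 3  {7,8,9} 6
  4 to go: {2,3,7,9} 4  {2,3,8,9} 4  {3,6,7,9} 6  {3,7,8,9} 12  {5,6,7,8} 4  {5,6,7,9} 4  {6,7,8,9} 12
  5 to go: {2,3,6,7,9} 10  {2,3,7,8,9} 20  {3,5,6,7,9} 10  {3,6,7,8,9} 30  {4,5,6,7,8} 4  {5,6,7,8,9} 20
  6 to go: {1,4,5,6,7,8} 4  {2,3,5,6,7,9} 20  {2,3,6,7,8,9} 60  {3,5,6,7,8,9} 60  {4,5,6,7,8,9} 24
  7 to go: {0,1,4,5,6,7,8} 4  {1,4,5,6,7,8,9} 28  {2,3,5,6,7,8,9} 140  {3,4,5,6,7,8,9} 84
  8 to go: {0,1,4,5,6,7,8,9} 32  {1,3,4,5,6,7,8,9} 112  {2,3,4,5,6,7,8,9} 224
  if 0:a drops first: 336 orders
  if 2:u drops first: 144 orders
heap linearizations: 480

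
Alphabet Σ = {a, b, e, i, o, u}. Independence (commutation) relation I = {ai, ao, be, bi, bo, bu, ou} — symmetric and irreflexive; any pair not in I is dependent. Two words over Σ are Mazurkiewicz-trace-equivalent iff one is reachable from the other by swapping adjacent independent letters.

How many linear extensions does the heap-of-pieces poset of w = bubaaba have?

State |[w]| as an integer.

drop 0:b onto floor
drop 1:u onto floor
drop 2:b onto {0:b}
drop 3:a onto {1:u, 2:b}
drop 4:a onto {3:a}
drop 5:b onto {4:a}
drop 6:a onto {5:b}
ground layer = {0:b, 1:u}
drop-orders for the pieces not yet dropped (sum over which currently-grounded one goes next):
  1 to go: {6} 1
  2 to go: {5,6} 1
  3 to go: {4,5,6} 1
  4 to go: {3,4,5,6} 1
  5 to go: {1,3,4,5,6} 1  {2,3,4,5,6} 1
  if 0:b drops first: 2 orders
  if 1:u drops first: 1 orders
heap linearizations: 3

3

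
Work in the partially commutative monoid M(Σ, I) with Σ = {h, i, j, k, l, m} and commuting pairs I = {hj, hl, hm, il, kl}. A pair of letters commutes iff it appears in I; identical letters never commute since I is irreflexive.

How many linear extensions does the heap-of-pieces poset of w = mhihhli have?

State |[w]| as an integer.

11

piece 0:m — minimal
piece 1:h — minimal
piece 2:i rests on {0:m, 1:h}
piece 3:h rests on {2:i}
piece 4:h rests on {3:h}
piece 5:l rests on {0:m}
piece 6:i rests on {4:h}
minimal pieces: {0:m, 1:h}
ways to finish when only these pieces remain (= sum over removing one remaining piece with nothing left below it):
  1 left: {5}→1  {6}→1
  2 left: {4,6}→1  {5,6}→2
  3 left: {3,4,6}→1  {4,5,6}→3
  4 left: {2,3,4,6}→1  {3,4,5,6}→4
  5 left: {1,2,3,4,6}→1  {2,3,4,5,6}→5
  placing 0:m first → 6 extensions
  placing 1:h first → 5 extensions
total linear extensions = 11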